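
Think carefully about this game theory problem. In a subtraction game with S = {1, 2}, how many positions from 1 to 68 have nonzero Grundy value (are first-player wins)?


Subtraction set S = {1, 2}, so G(n) = n mod 3.
G(n) = 0 when n is a multiple of 3.
Multiples of 3 in [1, 68]: 22
N-positions (nonzero Grundy) = 68 - 22 = 46

46


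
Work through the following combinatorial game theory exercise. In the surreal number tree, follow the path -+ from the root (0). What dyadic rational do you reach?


Sign expansion: -+
Rule: track bounds (lo, hi), initially (-inf, +inf). On '+', the current value becomes lo and we move to the simplest number in (value, hi): value + 1 if hi = +inf, otherwise the midpoint (value + hi)/2. On '-', the current value becomes hi and we move to value - 1 if lo = -inf, otherwise the midpoint (lo + value)/2.
Start at 0.
Step 1: sign = -, move left. Bounds: (-inf, 0). Value = -1
Step 2: sign = +, move right. Bounds: (-1, 0). Value = -1/2
The surreal number with sign expansion -+ is -1/2.

-1/2


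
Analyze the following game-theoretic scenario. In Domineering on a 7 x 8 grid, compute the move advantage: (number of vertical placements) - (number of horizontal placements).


Board is 7 x 8 (rows x cols).
Left (vertical) placements: (rows-1) * cols = 6 * 8 = 48
Right (horizontal) placements: rows * (cols-1) = 7 * 7 = 49
Advantage = Left - Right = 48 - 49 = -1

-1


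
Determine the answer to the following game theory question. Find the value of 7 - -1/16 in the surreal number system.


x = 7, y = -1/16
Converting to common denominator: 16
x = 112/16, y = -1/16
x - y = 7 - -1/16 = 113/16

113/16


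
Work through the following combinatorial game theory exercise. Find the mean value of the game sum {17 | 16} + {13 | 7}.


G1 = {17 | 16}, G2 = {13 | 7}
Each is a switch {a | b} with numbers a > b; its mean value is (a + b)/2, and mean value is additive over game sums: m(G1 + G2) = m(G1) + m(G2).
Mean of G1 = (17 + (16))/2 = 33/2 = 33/2
Mean of G2 = (13 + (7))/2 = 20/2 = 10
Mean of G1 + G2 = 33/2 + 10 = 53/2

53/2


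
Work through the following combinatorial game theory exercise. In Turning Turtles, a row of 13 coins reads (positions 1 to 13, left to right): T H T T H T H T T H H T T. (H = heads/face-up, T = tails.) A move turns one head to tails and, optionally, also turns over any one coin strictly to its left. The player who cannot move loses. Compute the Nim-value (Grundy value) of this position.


Coins: T H T T H T H T T H H T T
Key fact: a single head at position k behaves exactly like a Nim heap of size k (turning it to T and optionally flipping a coin at j < k corresponds to moving the heap from k to j, or to 0), and heads combine as a disjunctive sum (two heads at the same place would cancel, matching j XOR j = 0). So the Nim-value is the XOR of the 1-indexed positions of the heads.
Face-up positions (1-indexed): [2, 5, 7, 10, 11]
XOR 0 with 2: 0 XOR 2 = 2
XOR 2 with 5: 2 XOR 5 = 7
XOR 7 with 7: 7 XOR 7 = 0
XOR 0 with 10: 0 XOR 10 = 10
XOR 10 with 11: 10 XOR 11 = 1
Nim-value = 1

1


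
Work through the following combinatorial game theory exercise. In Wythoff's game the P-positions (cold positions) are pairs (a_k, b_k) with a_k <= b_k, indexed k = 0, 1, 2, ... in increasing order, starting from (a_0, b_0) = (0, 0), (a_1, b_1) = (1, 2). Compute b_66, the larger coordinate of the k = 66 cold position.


By Wythoff's theorem, a_k = floor(k * phi) and b_k = floor(k * phi^2) = a_k + k, where phi = (1 + sqrt(5))/2 is the golden ratio.
phi = (1 + sqrt(5))/2 = 1.618034
phi^2 = phi + 1 = 2.618034
k = 66
k * phi^2 = 66 * 2.618034 = 172.790243
b_66 = floor(k * phi^2) = 172 (check: a_66 + k = 106 + 66 = 172)

172


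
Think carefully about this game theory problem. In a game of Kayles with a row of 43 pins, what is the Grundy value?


Kayles: a move removes 1 or 2 adjacent pins from a contiguous row.
Removing pins from a row of k leaves two independent rows (a, b) with a + b = k - 1 (one pin) or a + b = k - 2 (two pins); an end removal gives a = 0.
By Sprague-Grundy, G(k) = mex{ G(a) XOR G(b) } over all these splits. G(0) = 0.
G(1): splits (0,0):0^0=0 -> mex({0}) = 1
G(2): splits (0,1):0^1=1 (0,0):0^0=0 -> mex({0, 1}) = 2
G(3): splits (0,2):0^2=2 (1,1):1^1=0 (0,1):0^1=1 -> mex({0, 1, 2}) = 3
G(4): splits (0,3):0^3=3 (1,2):1^2=3 (0,2):0^2=2 (1,1):1^1=0 -> mex({0, 2, 3}) = 1
G(5): splits (0,4):0^1=1 (1,3):1^3=2 (2,2):2^2=0 (0,3):0^3=3 (1,2):1^2=3 -> mex({0, 1, 2, 3}) = 4
G(6) = mex({0, 1, 2, 4}) = 3
G(7) = mex({0, 1, 3, 4, 5}) = 2
G(8) = mex({0, 2, 3, 5, 6}) = 1
G(9) = mex({0, 1, 2, 3, 6, 7}) = 4
G(10) = mex({0, 1, 3, 4, 5, 7}) = 2
G(11) = mex({0, 1, 2, 3, 4, 5}) = 6
G(12) = mex({0, 1, 2, 3, 5, 6, 7}) = 4
G(13) = mex({0, 2, 3, 4, 6, 7}) = 1
G(14) = mex({0, 1, 4, 5, 6, 7}) = 2
G(15) = mex({0, 1, 2, 3, 4, 5, 6}) = 7
G(16) = mex({0, 2, 3, 5, 6, 7}) = 1
G(17) = mex({0, 1, 2, 3, 5, 6, 7}) = 4
G(18) = mex({0, 1, 2, 4, 5, 6}) = 3
G(19) = mex({0, 1, 3, 4, 5, 7}) = 2
G(20) = mex({0, 2, 3, 4, 5, 6, 7}) = 1
G(21) = mex({0, 1, 2, 3, 5, 6, 7}) = 4
G(22) = mex({0, 1, 2, 3, 4, 5, 7}) = 6
G(23) = mex({0, 1, 2, 3, 4, 5, 6}) = 7
G(24) = mex({0, 1, 2, 3, 5, 6, 7}) = 4
G(25) = mex({0, 2, 3, 4, 6, 7}) = 1
G(26) = mex({0, 1, 3, 4, 5, 6, 7}) = 2
G(27) = mex({0, 1, 2, 3, 4, 5, 6, 7}) = 8
G(28) = mex({0, 1, 2, 3, 4, 6, 7, 8}) = 5
G(29) = mex({0, 1, 2, 3, 5, 6, 7, 8, 9}) = 4
G(30) = mex({0, 1, 2, 3, 4, 5, 6, 9, 10}) = 7
G(31) = mex({0, 1, 3, 4, 5, 7, 10, 11}) = 2
G(32) = mex({0, 2, 3, 4, 5, 6, 7, 9, 11}) = 1
G(33) = mex({0, 1, 2, 3, 4, 5, 6, 7, 9, 12}) = 8
G(34) = mex({0, 1, 2, 3, 4, 5, 7, 8, 11, 12}) = 6
G(35) = mex({0, 1, 2, 3, 4, 5, 6, 8, 9, 10, 11}) = 7
G(36) = mex({0, 1, 2, 3, 5, 6, 7, 9, 10}) = 4
G(37) = mex({0, 2, 3, 4, 6, 7, 9, 10, 11, 12}) = 1
G(38) = mex({0, 1, 3, 4, 5, 6, 7, 9, 10, 11, 12}) = 2
G(39) = mex({0, 1, 2, 4, 5, 6, 7, 9, 10, 12, 14}) = 3
G(40) = mex({0, 2, 3, 4, 6, 7, 11, 12, 14}) = 1
G(41) = mex({0, 1, 2, 3, 5, 6, 7, 9, 10, 11, 12}) = 4
G(42) = mex({0, 1, 2, 3, 4, 5, 6, 9, 10}) = 7
G(43) = mex({0, 1, 3, 4, 5, 7, 9, 10, 12, 15}) = 2
Therefore G(43) = 2.

2


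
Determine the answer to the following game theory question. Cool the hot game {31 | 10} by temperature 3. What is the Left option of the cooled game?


Original game: {31 | 10} (a switch {a | b} with a > b).
Cooling by t (for t below the temperature (a - b)/2 = 21/2) taxes each move by t: {a | b} cooled by t is {a - t | b + t}.
Cooling amount: t = 3
Cooled Left option: 31 - 3 = 28
Cooled Right option: 10 + 3 = 13
Cooled game: {28 | 13}
Left option = 28

28


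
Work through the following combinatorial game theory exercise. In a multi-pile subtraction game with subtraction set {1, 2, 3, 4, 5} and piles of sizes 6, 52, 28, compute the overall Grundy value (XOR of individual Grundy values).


Subtraction set: {1, 2, 3, 4, 5}
For this subtraction set, G(n) = n mod 6 (period = max + 1 = 6).
Pile 1 (size 6): G(6) = 6 mod 6 = 0
Pile 2 (size 52): G(52) = 52 mod 6 = 4
Pile 3 (size 28): G(28) = 28 mod 6 = 4
Total Grundy value = XOR of all: 0 XOR 4 XOR 4 = 0

0


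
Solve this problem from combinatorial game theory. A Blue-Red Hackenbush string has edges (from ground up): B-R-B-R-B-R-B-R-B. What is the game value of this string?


Edges (from ground): B-R-B-R-B-R-B-R-B
By Berlekamp's sign-expansion rule, a Blue-Red Hackenbush stalk has the value of the surreal number whose sign sequence is the edge sequence with B -> + and R -> -.
Sign sequence: +-+-+-+-+
Trace the sign expansion in the surreal number tree, starting from 0:
Edge 1: B (sign +) -> bounds (0, +inf), value = 1
Edge 2: R (sign -) -> bounds (0, 1), value = 1/2
Edge 3: B (sign +) -> bounds (1/2, 1), value = 3/4
Edge 4: R (sign -) -> bounds (1/2, 3/4), value = 5/8
Edge 5: B (sign +) -> bounds (5/8, 3/4), value = 11/16
Edge 6: R (sign -) -> bounds (5/8, 11/16), value = 21/32
Edge 7: B (sign +) -> bounds (21/32, 11/16), value = 43/64
Edge 8: R (sign -) -> bounds (21/32, 43/64), value = 85/128
Edge 9: B (sign +) -> bounds (85/128, 43/64), value = 171/256
Game value = 171/256

171/256


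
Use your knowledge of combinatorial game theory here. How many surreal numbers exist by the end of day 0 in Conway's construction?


Day 0: {|} = 0 is born. Count = 1.
Day n: the number of surreal numbers born by day n is 2^(n+1) - 1.
By day 0: 2^1 - 1 = 1
By day 0: 1 surreal numbers.

1


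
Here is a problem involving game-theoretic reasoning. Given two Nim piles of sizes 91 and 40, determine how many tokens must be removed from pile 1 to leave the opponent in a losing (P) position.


Piles: 91 and 40
Current XOR: 91 XOR 40 = 115 (non-zero, so this is an N-position).
To make the XOR zero, we need to find a move that balances the piles.
For pile 1 (size 91): target = 91 XOR 115 = 40
We reduce pile 1 from 91 to 40.
Tokens removed: 91 - 40 = 51
Verification: 40 XOR 40 = 0

51


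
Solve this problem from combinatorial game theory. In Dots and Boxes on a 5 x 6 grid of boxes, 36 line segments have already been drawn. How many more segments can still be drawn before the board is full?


Grid: 5 x 6 boxes, i.e. 6 rows and 7 columns of dots.
Horizontal edges: (rows + 1) * cols = 6 * 6 = 36
Vertical edges: rows * (cols + 1) = 5 * 7 = 35
Total edges: 36 + 35 = 71
Edges drawn: 36
Remaining: 71 - 36 = 35

35


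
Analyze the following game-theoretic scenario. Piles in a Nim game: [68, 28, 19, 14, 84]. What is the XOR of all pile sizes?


We need the XOR (exclusive or) of all pile sizes.
After XOR-ing pile 1 (size 68): 0 XOR 68 = 68
After XOR-ing pile 2 (size 28): 68 XOR 28 = 88
After XOR-ing pile 3 (size 19): 88 XOR 19 = 75
After XOR-ing pile 4 (size 14): 75 XOR 14 = 69
After XOR-ing pile 5 (size 84): 69 XOR 84 = 17
The Nim-value of this position is 17.

17


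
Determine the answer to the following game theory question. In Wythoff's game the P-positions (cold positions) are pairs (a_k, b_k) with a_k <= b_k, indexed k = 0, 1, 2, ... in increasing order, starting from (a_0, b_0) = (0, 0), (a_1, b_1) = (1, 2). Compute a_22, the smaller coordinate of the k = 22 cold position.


By Wythoff's theorem, a_k = floor(k * phi) and b_k = floor(k * phi^2) = a_k + k, where phi = (1 + sqrt(5))/2 is the golden ratio.
phi = (1 + sqrt(5))/2 = 1.618034
k = 22
k * phi = 22 * 1.618034 = 35.596748
a_22 = floor(k * phi) = 35

35


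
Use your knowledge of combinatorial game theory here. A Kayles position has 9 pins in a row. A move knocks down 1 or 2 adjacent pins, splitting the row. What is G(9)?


Kayles: a move removes 1 or 2 adjacent pins from a contiguous row.
Removing pins from a row of k leaves two independent rows (a, b) with a + b = k - 1 (one pin) or a + b = k - 2 (two pins); an end removal gives a = 0.
By Sprague-Grundy, G(k) = mex{ G(a) XOR G(b) } over all these splits. G(0) = 0.
G(1): splits (0,0):0^0=0 -> mex({0}) = 1
G(2): splits (0,1):0^1=1 (0,0):0^0=0 -> mex({0, 1}) = 2
G(3): splits (0,2):0^2=2 (1,1):1^1=0 (0,1):0^1=1 -> mex({0, 1, 2}) = 3
G(4): splits (0,3):0^3=3 (1,2):1^2=3 (0,2):0^2=2 (1,1):1^1=0 -> mex({0, 2, 3}) = 1
G(5): splits (0,4):0^1=1 (1,3):1^3=2 (2,2):2^2=0 (0,3):0^3=3 (1,2):1^2=3 -> mex({0, 1, 2, 3}) = 4
G(6) = mex({0, 1, 2, 4}) = 3
G(7) = mex({0, 1, 3, 4, 5}) = 2
G(8) = mex({0, 2, 3, 5, 6}) = 1
G(9) = mex({0, 1, 2, 3, 6, 7}) = 4
Therefore G(9) = 4.

4


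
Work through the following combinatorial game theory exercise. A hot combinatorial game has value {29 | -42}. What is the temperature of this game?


The game is {29 | -42}, a switch {a | b} with numbers a > b.
Cooling {a | b} by t gives {a - t | b + t}, which stops being hot when a - t = b + t, i.e. at t = (a - b)/2. So the temperature of a switch is (a - b)/2.
Temperature = (Left option - Right option) / 2
= (29 - (-42)) / 2
= 71 / 2
= 71/2

71/2


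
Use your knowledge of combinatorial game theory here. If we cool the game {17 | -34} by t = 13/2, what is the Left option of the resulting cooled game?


Original game: {17 | -34} (a switch {a | b} with a > b).
Cooling by t (for t below the temperature (a - b)/2 = 51/2) taxes each move by t: {a | b} cooled by t is {a - t | b + t}.
Cooling amount: t = 13/2
Cooled Left option: 17 - 13/2 = 21/2
Cooled Right option: -34 + 13/2 = -55/2
Cooled game: {21/2 | -55/2}
Left option = 21/2

21/2


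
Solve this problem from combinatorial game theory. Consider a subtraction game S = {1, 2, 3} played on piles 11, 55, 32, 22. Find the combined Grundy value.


Subtraction set: {1, 2, 3}
For this subtraction set, G(n) = n mod 4 (period = max + 1 = 4).
Pile 1 (size 11): G(11) = 11 mod 4 = 3
Pile 2 (size 55): G(55) = 55 mod 4 = 3
Pile 3 (size 32): G(32) = 32 mod 4 = 0
Pile 4 (size 22): G(22) = 22 mod 4 = 2
Total Grundy value = XOR of all: 3 XOR 3 XOR 0 XOR 2 = 2

2


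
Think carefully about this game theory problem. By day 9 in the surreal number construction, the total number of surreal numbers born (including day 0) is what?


Day 0: {|} = 0 is born. Count = 1.
Day n: the number of surreal numbers born by day n is 2^(n+1) - 1.
By day 0: 2^1 - 1 = 1
By day 1: 2^2 - 1 = 3
By day 2: 2^3 - 1 = 7
By day 3: 2^4 - 1 = 15
By day 4: 2^5 - 1 = 31
By day 5: 2^6 - 1 = 63
By day 6: 2^7 - 1 = 127
By day 7: 2^8 - 1 = 255
By day 8: 2^9 - 1 = 511
By day 9: 2^10 - 1 = 1023
By day 9: 1023 surreal numbers.

1023


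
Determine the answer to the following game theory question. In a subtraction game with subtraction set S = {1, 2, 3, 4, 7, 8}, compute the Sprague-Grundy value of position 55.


The subtraction set is S = {1, 2, 3, 4, 7, 8}.
G(k) = mex{ G(k - s) : s in S, s <= k }. We compute iteratively: G(0) = 0.
G(1) = mex({0}) = 1
G(2) = mex({0, 1}) = 2
G(3) = mex({0, 1, 2}) = 3
G(4) = mex({0, 1, 2, 3}) = 4
G(5) = mex({1, 2, 3, 4}) = 0
G(6) = mex({0, 2, 3, 4}) = 1
G(7) = mex({0, 1, 3, 4}) = 2
G(8) = mex({0, 1, 2, 4}) = 3
G(9) = mex({0, 1, 2, 3}) = 4
G(10) = mex({1, 2, 3, 4}) = 0
G(11) = mex({0, 2, 3, 4}) = 1
G(12) = mex({0, 1, 3, 4}) = 2
Observe that G(5)..G(12) = 0, 1, 2, 3, 4, 0, 1, 2 repeats G(0)..G(7) = 0, 1, 2, 3, 4, 0, 1, 2.
For k >= max(S) = 8, G(k) is determined by the previous 8 values G(k-8)..G(k-1); a window of 8 consecutive values has recurred shifted by 5, so by induction G(k + 5) = G(k) for all k >= 0: the sequence is periodic from the start with period 5.
One period: G(0..4) = 0, 1, 2, 3, 4.
55 mod 5 = 0, so G(55) = G(0) = 0.

0


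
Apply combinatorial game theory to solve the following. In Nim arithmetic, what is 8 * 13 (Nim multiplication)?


Nim multiplication is bilinear over XOR: (u XOR v) * w = (u*w) XOR (v*w).
So we split each operand into its bit components and XOR the pairwise Nim products.
8 = 8 (as XOR of powers of 2).
13 = 1 + 4 + 8 (as XOR of powers of 2).
Using the standard Nim-product table on single bits:
  2*2 = 3,   2*4 = 8,   2*8 = 12,
  4*4 = 6,   4*8 = 11,  8*8 = 13,
and  1*x = x (identity), k*l = l*k (commutative).
Pairwise Nim products:
  8 * 1 = 8
  8 * 4 = 11
  8 * 8 = 13
XOR them: 8 XOR 11 XOR 13 = 14.
Result: 8 * 13 = 14 (in Nim).

14


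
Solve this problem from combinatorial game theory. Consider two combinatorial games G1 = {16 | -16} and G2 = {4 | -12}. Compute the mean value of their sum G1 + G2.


G1 = {16 | -16}, G2 = {4 | -12}
Each is a switch {a | b} with numbers a > b; its mean value is (a + b)/2, and mean value is additive over game sums: m(G1 + G2) = m(G1) + m(G2).
Mean of G1 = (16 + (-16))/2 = 0/2 = 0
Mean of G2 = (4 + (-12))/2 = -8/2 = -4
Mean of G1 + G2 = 0 + -4 = -4

-4


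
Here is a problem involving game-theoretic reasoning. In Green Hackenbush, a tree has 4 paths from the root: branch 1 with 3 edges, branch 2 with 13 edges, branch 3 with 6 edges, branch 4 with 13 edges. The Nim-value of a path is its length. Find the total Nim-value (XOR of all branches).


The tree has 4 branches from the ground vertex.
In Green Hackenbush, the Nim-value of a simple path of length k is k.
Branch 1: length 3, Nim-value = 3
Branch 2: length 13, Nim-value = 13
Branch 3: length 6, Nim-value = 6
Branch 4: length 13, Nim-value = 13
Total Nim-value = XOR of all branch values:
0 XOR 3 = 3
3 XOR 13 = 14
14 XOR 6 = 8
8 XOR 13 = 5
Nim-value of the tree = 5

5


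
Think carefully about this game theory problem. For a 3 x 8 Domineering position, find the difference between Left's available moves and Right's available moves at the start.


Board is 3 x 8 (rows x cols).
Left (vertical) placements: (rows-1) * cols = 2 * 8 = 16
Right (horizontal) placements: rows * (cols-1) = 3 * 7 = 21
Advantage = Left - Right = 16 - 21 = -5

-5


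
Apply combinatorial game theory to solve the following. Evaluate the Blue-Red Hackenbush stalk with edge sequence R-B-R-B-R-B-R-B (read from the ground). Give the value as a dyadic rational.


Edges (from ground): R-B-R-B-R-B-R-B
By Berlekamp's sign-expansion rule, a Blue-Red Hackenbush stalk has the value of the surreal number whose sign sequence is the edge sequence with B -> + and R -> -.
Sign sequence: -+-+-+-+
Trace the sign expansion in the surreal number tree, starting from 0:
Edge 1: R (sign -) -> bounds (-inf, 0), value = -1
Edge 2: B (sign +) -> bounds (-1, 0), value = -1/2
Edge 3: R (sign -) -> bounds (-1, -1/2), value = -3/4
Edge 4: B (sign +) -> bounds (-3/4, -1/2), value = -5/8
Edge 5: R (sign -) -> bounds (-3/4, -5/8), value = -11/16
Edge 6: B (sign +) -> bounds (-11/16, -5/8), value = -21/32
Edge 7: R (sign -) -> bounds (-11/16, -21/32), value = -43/64
Edge 8: B (sign +) -> bounds (-43/64, -21/32), value = -85/128
Game value = -85/128

-85/128


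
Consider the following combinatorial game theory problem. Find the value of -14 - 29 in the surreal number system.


x = -14, y = 29
x - y = -14 - 29 = -43

-43


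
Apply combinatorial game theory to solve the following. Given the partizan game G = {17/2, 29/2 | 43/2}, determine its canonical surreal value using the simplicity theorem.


Left options: {17/2, 29/2}, max = 29/2
Right options: {43/2}, min = 43/2
All options are numbers and max(Left) < min(Right), so by the simplicity theorem the value is the simplest (earliest-born) number strictly between 29/2 and 43/2.
Integers 15 through 21 all lie strictly between 29/2 and 43/2.
Among integers, the simplest (lowest birthday = smallest |n|; 0 is born on day 0, +-n on day n) is 15.
No non-integer in the interval can be simpler: if x is a non-integer in the interval, then floor(x) or ceil(x) also lies in the interval (the interval contains an integer), and both are proper prefixes of x's sign expansion, i.e. born earlier. So the game value is 15.
Game value = 15

15


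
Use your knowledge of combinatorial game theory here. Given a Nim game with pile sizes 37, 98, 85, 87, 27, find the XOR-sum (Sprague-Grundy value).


We need the XOR (exclusive or) of all pile sizes.
After XOR-ing pile 1 (size 37): 0 XOR 37 = 37
After XOR-ing pile 2 (size 98): 37 XOR 98 = 71
After XOR-ing pile 3 (size 85): 71 XOR 85 = 18
After XOR-ing pile 4 (size 87): 18 XOR 87 = 69
After XOR-ing pile 5 (size 27): 69 XOR 27 = 94
The Nim-value of this position is 94.

94


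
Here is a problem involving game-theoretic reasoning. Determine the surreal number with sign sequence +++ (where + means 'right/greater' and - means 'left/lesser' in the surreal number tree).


Sign expansion: +++
Rule: track bounds (lo, hi), initially (-inf, +inf). On '+', the current value becomes lo and we move to the simplest number in (value, hi): value + 1 if hi = +inf, otherwise the midpoint (value + hi)/2. On '-', the current value becomes hi and we move to value - 1 if lo = -inf, otherwise the midpoint (lo + value)/2.
Start at 0.
Step 1: sign = +, move right. Bounds: (0, +inf). Value = 1
Step 2: sign = +, move right. Bounds: (1, +inf). Value = 2
Step 3: sign = +, move right. Bounds: (2, +inf). Value = 3
The surreal number with sign expansion +++ is 3.

3


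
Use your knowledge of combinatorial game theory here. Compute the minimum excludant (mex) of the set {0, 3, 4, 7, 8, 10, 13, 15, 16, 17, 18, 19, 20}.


Set = {0, 3, 4, 7, 8, 10, 13, 15, 16, 17, 18, 19, 20}
0 is in the set.
1 is NOT in the set. This is the mex.
mex = 1

1


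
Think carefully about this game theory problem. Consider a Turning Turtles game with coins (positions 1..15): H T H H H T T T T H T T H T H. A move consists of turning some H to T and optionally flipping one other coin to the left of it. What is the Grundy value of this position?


Coins: H T H H H T T T T H T T H T H
Key fact: a single head at position k behaves exactly like a Nim heap of size k (turning it to T and optionally flipping a coin at j < k corresponds to moving the heap from k to j, or to 0), and heads combine as a disjunctive sum (two heads at the same place would cancel, matching j XOR j = 0). So the Nim-value is the XOR of the 1-indexed positions of the heads.
Face-up positions (1-indexed): [1, 3, 4, 5, 10, 13, 15]
XOR 0 with 1: 0 XOR 1 = 1
XOR 1 with 3: 1 XOR 3 = 2
XOR 2 with 4: 2 XOR 4 = 6
XOR 6 with 5: 6 XOR 5 = 3
XOR 3 with 10: 3 XOR 10 = 9
XOR 9 with 13: 9 XOR 13 = 4
XOR 4 with 15: 4 XOR 15 = 11
Nim-value = 11

11


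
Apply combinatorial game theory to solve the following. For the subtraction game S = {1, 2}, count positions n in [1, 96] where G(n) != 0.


Subtraction set S = {1, 2}, so G(n) = n mod 3.
G(n) = 0 when n is a multiple of 3.
Multiples of 3 in [1, 96]: 32
N-positions (nonzero Grundy) = 96 - 32 = 64

64


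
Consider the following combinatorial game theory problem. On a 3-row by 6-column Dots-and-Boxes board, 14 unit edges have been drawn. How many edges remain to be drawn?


Grid: 3 x 6 boxes, i.e. 4 rows and 7 columns of dots.
Horizontal edges: (rows + 1) * cols = 4 * 6 = 24
Vertical edges: rows * (cols + 1) = 3 * 7 = 21
Total edges: 24 + 21 = 45
Edges drawn: 14
Remaining: 45 - 14 = 31

31


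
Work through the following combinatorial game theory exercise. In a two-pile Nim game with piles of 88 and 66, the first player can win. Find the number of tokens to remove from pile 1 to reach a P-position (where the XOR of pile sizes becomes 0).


Piles: 88 and 66
Current XOR: 88 XOR 66 = 26 (non-zero, so this is an N-position).
To make the XOR zero, we need to find a move that balances the piles.
For pile 1 (size 88): target = 88 XOR 26 = 66
We reduce pile 1 from 88 to 66.
Tokens removed: 88 - 66 = 22
Verification: 66 XOR 66 = 0

22


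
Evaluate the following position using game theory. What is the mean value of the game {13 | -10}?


Game = {13 | -10}, a switch {a | b} with numbers a > b.
Its thermograph has left wall a - t and right wall b + t, which meet at t = (a - b)/2, where both equal (a + b)/2. So the mast (mean value) is at (a + b)/2.
Mean = (13 + (-10))/2 = 3/2 = 3/2

3/2


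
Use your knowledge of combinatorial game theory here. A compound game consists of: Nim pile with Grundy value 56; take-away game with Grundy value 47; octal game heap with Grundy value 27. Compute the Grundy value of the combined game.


By the Sprague-Grundy theorem, the Grundy value of a sum of games is the XOR of individual Grundy values.
Nim pile: Grundy value = 56. Running XOR: 0 XOR 56 = 56
take-away game: Grundy value = 47. Running XOR: 56 XOR 47 = 23
octal game heap: Grundy value = 27. Running XOR: 23 XOR 27 = 12
The combined Grundy value is 12.

12


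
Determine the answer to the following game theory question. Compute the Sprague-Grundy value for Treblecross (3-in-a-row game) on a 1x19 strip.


Treblecross: place X on empty cells; 3-in-a-row wins.
Playing within two cells of an existing X lets the opponent win at once, so sensible play treats the cells i-2..i+2 around each X as dead. The player left with no safe cell loses, so this is a normal-play take-away game on strips of safe cells.
Placing X at cell i (0-indexed) of a strip of k safe cells leaves independent strips of sizes max(0, i-2) and max(0, k-i-3). Hence G(k) = mex{ G(max(0,i-2)) XOR G(max(0,k-i-3)) : 0 <= i < k }, with G(0) = 0.
G(1): splits (0,0):0^0=0 -> mex({0}) = 1
G(2): splits (0,0):0^0=0 -> mex({0}) = 1
G(3): splits (0,0):0^0=0 -> mex({0}) = 1
G(4): splits (0,1):0^1=1 (0,0):0^0=0 -> mex({0, 1}) = 2
G(5): splits (0,2):0^1=1 (0,1):0^1=1 (0,0):0^0=0 -> mex({0, 1}) = 2
G(6) = mex({1}) = 0
G(7) = mex({0, 1, 2}) = 3
G(8) = mex({0, 1, 2}) = 3
G(9) = mex({0, 2}) = 1
G(10) = mex({0, 2, 3}) = 1
G(11) = mex({0, 3}) = 1
G(12) = mex({1, 3}) = 0
G(13) = mex({0, 1, 2, 3}) = 4
G(14) = mex({0, 1, 2}) = 3
G(15) = mex({0, 1, 2}) = 3
G(16) = mex({0, 1, 2, 4}) = 3
G(17) = mex({0, 1, 3, 4}) = 2
G(18) = mex({0, 1, 3, 4}) = 2
G(19) = mex({0, 1, 3, 5}) = 2
Therefore G(19) = 2.

2


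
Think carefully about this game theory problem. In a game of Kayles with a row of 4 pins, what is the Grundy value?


Kayles: a move removes 1 or 2 adjacent pins from a contiguous row.
Removing pins from a row of k leaves two independent rows (a, b) with a + b = k - 1 (one pin) or a + b = k - 2 (two pins); an end removal gives a = 0.
By Sprague-Grundy, G(k) = mex{ G(a) XOR G(b) } over all these splits. G(0) = 0.
G(1): splits (0,0):0^0=0 -> mex({0}) = 1
G(2): splits (0,1):0^1=1 (0,0):0^0=0 -> mex({0, 1}) = 2
G(3): splits (0,2):0^2=2 (1,1):1^1=0 (0,1):0^1=1 -> mex({0, 1, 2}) = 3
G(4): splits (0,3):0^3=3 (1,2):1^2=3 (0,2):0^2=2 (1,1):1^1=0 -> mex({0, 2, 3}) = 1
Therefore G(4) = 1.

1


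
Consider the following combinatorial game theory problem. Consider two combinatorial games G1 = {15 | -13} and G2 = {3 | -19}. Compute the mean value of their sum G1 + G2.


G1 = {15 | -13}, G2 = {3 | -19}
Each is a switch {a | b} with numbers a > b; its mean value is (a + b)/2, and mean value is additive over game sums: m(G1 + G2) = m(G1) + m(G2).
Mean of G1 = (15 + (-13))/2 = 2/2 = 1
Mean of G2 = (3 + (-19))/2 = -16/2 = -8
Mean of G1 + G2 = 1 + -8 = -7

-7


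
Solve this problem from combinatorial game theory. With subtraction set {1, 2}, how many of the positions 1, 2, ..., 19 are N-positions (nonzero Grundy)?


Subtraction set S = {1, 2}, so G(n) = n mod 3.
G(n) = 0 when n is a multiple of 3.
Multiples of 3 in [1, 19]: 6
N-positions (nonzero Grundy) = 19 - 6 = 13

13


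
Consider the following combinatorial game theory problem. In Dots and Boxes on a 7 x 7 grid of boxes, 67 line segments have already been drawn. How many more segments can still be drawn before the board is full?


Grid: 7 x 7 boxes, i.e. 8 rows and 8 columns of dots.
Horizontal edges: (rows + 1) * cols = 8 * 7 = 56
Vertical edges: rows * (cols + 1) = 7 * 8 = 56
Total edges: 56 + 56 = 112
Edges drawn: 67
Remaining: 112 - 67 = 45

45


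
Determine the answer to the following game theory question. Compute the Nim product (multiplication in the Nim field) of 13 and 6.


Nim multiplication is bilinear over XOR: (u XOR v) * w = (u*w) XOR (v*w).
So we split each operand into its bit components and XOR the pairwise Nim products.
13 = 1 + 4 + 8 (as XOR of powers of 2).
6 = 2 + 4 (as XOR of powers of 2).
Using the standard Nim-product table on single bits:
  2*2 = 3,   2*4 = 8,   2*8 = 12,
  4*4 = 6,   4*8 = 11,  8*8 = 13,
and  1*x = x (identity), k*l = l*k (commutative).
Pairwise Nim products:
  1 * 2 = 2
  1 * 4 = 4
  4 * 2 = 8
  4 * 4 = 6
  8 * 2 = 12
  8 * 4 = 11
XOR them: 2 XOR 4 XOR 8 XOR 6 XOR 12 XOR 11 = 15.
Result: 13 * 6 = 15 (in Nim).

15


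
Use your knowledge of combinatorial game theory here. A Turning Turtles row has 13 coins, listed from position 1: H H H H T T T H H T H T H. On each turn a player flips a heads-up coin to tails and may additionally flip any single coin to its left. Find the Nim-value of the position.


Coins: H H H H T T T H H T H T H
Key fact: a single head at position k behaves exactly like a Nim heap of size k (turning it to T and optionally flipping a coin at j < k corresponds to moving the heap from k to j, or to 0), and heads combine as a disjunctive sum (two heads at the same place would cancel, matching j XOR j = 0). So the Nim-value is the XOR of the 1-indexed positions of the heads.
Face-up positions (1-indexed): [1, 2, 3, 4, 8, 9, 11, 13]
XOR 0 with 1: 0 XOR 1 = 1
XOR 1 with 2: 1 XOR 2 = 3
XOR 3 with 3: 3 XOR 3 = 0
XOR 0 with 4: 0 XOR 4 = 4
XOR 4 with 8: 4 XOR 8 = 12
XOR 12 with 9: 12 XOR 9 = 5
XOR 5 with 11: 5 XOR 11 = 14
XOR 14 with 13: 14 XOR 13 = 3
Nim-value = 3

3


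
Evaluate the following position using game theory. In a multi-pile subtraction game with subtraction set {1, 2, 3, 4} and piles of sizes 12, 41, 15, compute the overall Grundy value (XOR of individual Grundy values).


Subtraction set: {1, 2, 3, 4}
For this subtraction set, G(n) = n mod 5 (period = max + 1 = 5).
Pile 1 (size 12): G(12) = 12 mod 5 = 2
Pile 2 (size 41): G(41) = 41 mod 5 = 1
Pile 3 (size 15): G(15) = 15 mod 5 = 0
Total Grundy value = XOR of all: 2 XOR 1 XOR 0 = 3

3


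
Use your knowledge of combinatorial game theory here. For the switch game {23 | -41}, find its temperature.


The game is {23 | -41}, a switch {a | b} with numbers a > b.
Cooling {a | b} by t gives {a - t | b + t}, which stops being hot when a - t = b + t, i.e. at t = (a - b)/2. So the temperature of a switch is (a - b)/2.
Temperature = (Left option - Right option) / 2
= (23 - (-41)) / 2
= 64 / 2
= 32

32


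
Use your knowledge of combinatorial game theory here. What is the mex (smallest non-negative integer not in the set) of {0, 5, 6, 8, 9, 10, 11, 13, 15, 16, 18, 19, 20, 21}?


Set = {0, 5, 6, 8, 9, 10, 11, 13, 15, 16, 18, 19, 20, 21}
0 is in the set.
1 is NOT in the set. This is the mex.
mex = 1

1


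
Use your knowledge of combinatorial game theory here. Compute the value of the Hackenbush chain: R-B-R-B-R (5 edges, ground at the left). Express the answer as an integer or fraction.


Edges (from ground): R-B-R-B-R
By Berlekamp's sign-expansion rule, a Blue-Red Hackenbush stalk has the value of the surreal number whose sign sequence is the edge sequence with B -> + and R -> -.
Sign sequence: -+-+-
Trace the sign expansion in the surreal number tree, starting from 0:
Edge 1: R (sign -) -> bounds (-inf, 0), value = -1
Edge 2: B (sign +) -> bounds (-1, 0), value = -1/2
Edge 3: R (sign -) -> bounds (-1, -1/2), value = -3/4
Edge 4: B (sign +) -> bounds (-3/4, -1/2), value = -5/8
Edge 5: R (sign -) -> bounds (-3/4, -5/8), value = -11/16
Game value = -11/16

-11/16


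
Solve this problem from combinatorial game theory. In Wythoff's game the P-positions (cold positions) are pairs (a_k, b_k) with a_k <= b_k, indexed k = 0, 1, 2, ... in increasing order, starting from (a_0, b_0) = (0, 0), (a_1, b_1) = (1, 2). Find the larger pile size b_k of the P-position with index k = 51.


By Wythoff's theorem, a_k = floor(k * phi) and b_k = floor(k * phi^2) = a_k + k, where phi = (1 + sqrt(5))/2 is the golden ratio.
phi = (1 + sqrt(5))/2 = 1.618034
phi^2 = phi + 1 = 2.618034
k = 51
k * phi^2 = 51 * 2.618034 = 133.519733
b_51 = floor(k * phi^2) = 133 (check: a_51 + k = 82 + 51 = 133)

133


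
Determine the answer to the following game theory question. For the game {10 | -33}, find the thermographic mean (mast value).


Game = {10 | -33}, a switch {a | b} with numbers a > b.
Its thermograph has left wall a - t and right wall b + t, which meet at t = (a - b)/2, where both equal (a + b)/2. So the mast (mean value) is at (a + b)/2.
Mean = (10 + (-33))/2 = -23/2 = -23/2

-23/2


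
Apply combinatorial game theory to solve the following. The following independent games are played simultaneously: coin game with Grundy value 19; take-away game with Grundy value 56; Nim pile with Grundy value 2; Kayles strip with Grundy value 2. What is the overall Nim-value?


By the Sprague-Grundy theorem, the Grundy value of a sum of games is the XOR of individual Grundy values.
coin game: Grundy value = 19. Running XOR: 0 XOR 19 = 19
take-away game: Grundy value = 56. Running XOR: 19 XOR 56 = 43
Nim pile: Grundy value = 2. Running XOR: 43 XOR 2 = 41
Kayles strip: Grundy value = 2. Running XOR: 41 XOR 2 = 43
The combined Grundy value is 43.

43


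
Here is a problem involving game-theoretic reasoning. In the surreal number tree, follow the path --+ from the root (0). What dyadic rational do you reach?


Sign expansion: --+
Rule: track bounds (lo, hi), initially (-inf, +inf). On '+', the current value becomes lo and we move to the simplest number in (value, hi): value + 1 if hi = +inf, otherwise the midpoint (value + hi)/2. On '-', the current value becomes hi and we move to value - 1 if lo = -inf, otherwise the midpoint (lo + value)/2.
Start at 0.
Step 1: sign = -, move left. Bounds: (-inf, 0). Value = -1
Step 2: sign = -, move left. Bounds: (-inf, -1). Value = -2
Step 3: sign = +, move right. Bounds: (-2, -1). Value = -3/2
The surreal number with sign expansion --+ is -3/2.

-3/2


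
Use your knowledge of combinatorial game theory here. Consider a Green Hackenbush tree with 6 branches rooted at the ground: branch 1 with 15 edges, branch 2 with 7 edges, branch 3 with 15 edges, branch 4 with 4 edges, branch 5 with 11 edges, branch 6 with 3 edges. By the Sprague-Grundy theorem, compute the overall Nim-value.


The tree has 6 branches from the ground vertex.
In Green Hackenbush, the Nim-value of a simple path of length k is k.
Branch 1: length 15, Nim-value = 15
Branch 2: length 7, Nim-value = 7
Branch 3: length 15, Nim-value = 15
Branch 4: length 4, Nim-value = 4
Branch 5: length 11, Nim-value = 11
Branch 6: length 3, Nim-value = 3
Total Nim-value = XOR of all branch values:
0 XOR 15 = 15
15 XOR 7 = 8
8 XOR 15 = 7
7 XOR 4 = 3
3 XOR 11 = 8
8 XOR 3 = 11
Nim-value of the tree = 11

11


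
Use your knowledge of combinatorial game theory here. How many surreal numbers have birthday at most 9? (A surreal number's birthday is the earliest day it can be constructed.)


Day 0: {|} = 0 is born. Count = 1.
Day n: the number of surreal numbers born by day n is 2^(n+1) - 1.
By day 0: 2^1 - 1 = 1
By day 1: 2^2 - 1 = 3
By day 2: 2^3 - 1 = 7
By day 3: 2^4 - 1 = 15
By day 4: 2^5 - 1 = 31
By day 5: 2^6 - 1 = 63
By day 6: 2^7 - 1 = 127
By day 7: 2^8 - 1 = 255
By day 8: 2^9 - 1 = 511
By day 9: 2^10 - 1 = 1023
By day 9: 1023 surreal numbers.

1023


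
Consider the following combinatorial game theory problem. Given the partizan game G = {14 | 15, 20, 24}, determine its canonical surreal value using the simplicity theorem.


Left options: {14}, max = 14
Right options: {15, 20, 24}, min = 15
All options are numbers and max(Left) < min(Right), so by the simplicity theorem the value is the simplest (earliest-born) number strictly between 14 and 15.
No integer lies strictly between 14 and 15, so the value is the dyadic rational m/2^k in the interval with the smallest k (then m odd); search k = 1, 2, ...:
Denominator 2: 29/2 lies strictly between 14 and 15 -- found.
The simplest number in the interval is 29/2.
Game value = 29/2

29/2


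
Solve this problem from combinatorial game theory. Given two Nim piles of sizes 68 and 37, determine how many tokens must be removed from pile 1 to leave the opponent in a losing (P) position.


Piles: 68 and 37
Current XOR: 68 XOR 37 = 97 (non-zero, so this is an N-position).
To make the XOR zero, we need to find a move that balances the piles.
For pile 1 (size 68): target = 68 XOR 97 = 37
We reduce pile 1 from 68 to 37.
Tokens removed: 68 - 37 = 31
Verification: 37 XOR 37 = 0

31


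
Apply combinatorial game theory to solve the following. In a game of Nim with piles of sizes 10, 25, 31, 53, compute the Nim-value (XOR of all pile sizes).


We need the XOR (exclusive or) of all pile sizes.
After XOR-ing pile 1 (size 10): 0 XOR 10 = 10
After XOR-ing pile 2 (size 25): 10 XOR 25 = 19
After XOR-ing pile 3 (size 31): 19 XOR 31 = 12
After XOR-ing pile 4 (size 53): 12 XOR 53 = 57
The Nim-value of this position is 57.

57


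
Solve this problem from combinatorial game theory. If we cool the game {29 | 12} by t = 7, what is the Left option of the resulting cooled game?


Original game: {29 | 12} (a switch {a | b} with a > b).
Cooling by t (for t below the temperature (a - b)/2 = 17/2) taxes each move by t: {a | b} cooled by t is {a - t | b + t}.
Cooling amount: t = 7
Cooled Left option: 29 - 7 = 22
Cooled Right option: 12 + 7 = 19
Cooled game: {22 | 19}
Left option = 22

22


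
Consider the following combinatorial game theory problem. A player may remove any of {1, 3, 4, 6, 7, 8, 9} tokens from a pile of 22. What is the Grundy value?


The subtraction set is S = {1, 3, 4, 6, 7, 8, 9}.
G(k) = mex{ G(k - s) : s in S, s <= k }. We compute iteratively: G(0) = 0.
G(1) = mex({0}) = 1
G(2) = mex({1}) = 0
G(3) = mex({0}) = 1
G(4) = mex({0, 1}) = 2
G(5) = mex({0, 1, 2}) = 3
G(6) = mex({0, 1, 3}) = 2
G(7) = mex({0, 1, 2}) = 3
G(8) = mex({0, 1, 2, 3}) = 4
G(9) = mex({0, 1, 2, 3, 4}) = 5
G(10) = mex({0, 1, 2, 3, 5}) = 4
G(11) = mex({0, 1, 2, 3, 4}) = 5
G(12) = mex({1, 2, 3, 4, 5}) = 0
G(13) = mex({0, 2, 3, 4, 5}) = 1
G(14) = mex({1, 2, 3, 4, 5}) = 0
G(15) = mex({0, 2, 3, 4, 5}) = 1
G(16) = mex({0, 1, 3, 4, 5}) = 2
G(17) = mex({0, 1, 2, 4, 5}) = 3
G(18) = mex({0, 1, 3, 4, 5}) = 2
G(19) = mex({0, 1, 2, 4, 5}) = 3
G(20) = mex({0, 1, 2, 3, 5}) = 4
Observe that G(12)..G(20) = 0, 1, 0, 1, 2, 3, 2, 3, 4 repeats G(0)..G(8) = 0, 1, 0, 1, 2, 3, 2, 3, 4.
For k >= max(S) = 9, G(k) is determined by the previous 9 values G(k-9)..G(k-1); a window of 9 consecutive values has recurred shifted by 12, so by induction G(k + 12) = G(k) for all k >= 0: the sequence is periodic from the start with period 12.
One period: G(0..11) = 0, 1, 0, 1, 2, 3, 2, 3, 4, 5, 4, 5.
22 mod 12 = 10, so G(22) = G(10) = 4.

4


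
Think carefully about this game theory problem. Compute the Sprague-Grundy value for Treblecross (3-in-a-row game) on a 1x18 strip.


Treblecross: place X on empty cells; 3-in-a-row wins.
Playing within two cells of an existing X lets the opponent win at once, so sensible play treats the cells i-2..i+2 around each X as dead. The player left with no safe cell loses, so this is a normal-play take-away game on strips of safe cells.
Placing X at cell i (0-indexed) of a strip of k safe cells leaves independent strips of sizes max(0, i-2) and max(0, k-i-3). Hence G(k) = mex{ G(max(0,i-2)) XOR G(max(0,k-i-3)) : 0 <= i < k }, with G(0) = 0.
G(1): splits (0,0):0^0=0 -> mex({0}) = 1
G(2): splits (0,0):0^0=0 -> mex({0}) = 1
G(3): splits (0,0):0^0=0 -> mex({0}) = 1
G(4): splits (0,1):0^1=1 (0,0):0^0=0 -> mex({0, 1}) = 2
G(5): splits (0,2):0^1=1 (0,1):0^1=1 (0,0):0^0=0 -> mex({0, 1}) = 2
G(6) = mex({1}) = 0
G(7) = mex({0, 1, 2}) = 3
G(8) = mex({0, 1, 2}) = 3
G(9) = mex({0, 2}) = 1
G(10) = mex({0, 2, 3}) = 1
G(11) = mex({0, 3}) = 1
G(12) = mex({1, 3}) = 0
G(13) = mex({0, 1, 2, 3}) = 4
G(14) = mex({0, 1, 2}) = 3
G(15) = mex({0, 1, 2}) = 3
G(16) = mex({0, 1, 2, 4}) = 3
G(17) = mex({0, 1, 3, 4}) = 2
G(18) = mex({0, 1, 3, 4}) = 2
Therefore G(18) = 2.

2


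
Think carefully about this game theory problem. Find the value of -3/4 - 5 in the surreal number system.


x = -3/4, y = 5
Converting to common denominator: 4
x = -3/4, y = 20/4
x - y = -3/4 - 5 = -23/4

-23/4


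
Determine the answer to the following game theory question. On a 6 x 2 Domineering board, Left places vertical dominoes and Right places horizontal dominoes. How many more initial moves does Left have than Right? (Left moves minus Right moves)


Board is 6 x 2 (rows x cols).
Left (vertical) placements: (rows-1) * cols = 5 * 2 = 10
Right (horizontal) placements: rows * (cols-1) = 6 * 1 = 6
Advantage = Left - Right = 10 - 6 = 4

4


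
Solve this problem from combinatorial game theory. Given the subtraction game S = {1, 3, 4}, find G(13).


The subtraction set is S = {1, 3, 4}.
G(k) = mex{ G(k - s) : s in S, s <= k }. We compute iteratively: G(0) = 0.
G(1) = mex({0}) = 1
G(2) = mex({1}) = 0
G(3) = mex({0}) = 1
G(4) = mex({0, 1}) = 2
G(5) = mex({0, 1, 2}) = 3
G(6) = mex({0, 1, 3}) = 2
G(7) = mex({1, 2}) = 0
G(8) = mex({0, 2, 3}) = 1
G(9) = mex({1, 2, 3}) = 0
G(10) = mex({0, 2}) = 1
Observe that G(7)..G(10) = 0, 1, 0, 1 repeats G(0)..G(3) = 0, 1, 0, 1.
For k >= max(S) = 4, G(k) is determined by the previous 4 values G(k-4)..G(k-1); a window of 4 consecutive values has recurred shifted by 7, so by induction G(k + 7) = G(k) for all k >= 0: the sequence is periodic from the start with period 7.
One period: G(0..6) = 0, 1, 0, 1, 2, 3, 2.
13 mod 7 = 6, so G(13) = G(6) = 2.

2


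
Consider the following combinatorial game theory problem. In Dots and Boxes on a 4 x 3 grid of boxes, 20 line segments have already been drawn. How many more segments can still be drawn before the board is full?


Grid: 4 x 3 boxes, i.e. 5 rows and 4 columns of dots.
Horizontal edges: (rows + 1) * cols = 5 * 3 = 15
Vertical edges: rows * (cols + 1) = 4 * 4 = 16
Total edges: 15 + 16 = 31
Edges drawn: 20
Remaining: 31 - 20 = 11

11
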